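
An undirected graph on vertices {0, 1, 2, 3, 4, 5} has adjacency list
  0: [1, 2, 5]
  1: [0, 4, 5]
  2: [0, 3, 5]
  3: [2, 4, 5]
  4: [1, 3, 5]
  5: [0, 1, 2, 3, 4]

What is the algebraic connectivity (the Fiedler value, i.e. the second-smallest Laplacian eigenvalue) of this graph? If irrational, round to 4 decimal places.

Each diagonal entry of L is the vertex degree and each off-diagonal entry is -1 where an edge is present, 0 otherwise; in the order [0, 1, 2, 3, 4, 5] the diagonal is [3, 3, 3, 3, 3, 5]. Computing the eigenvalues of L and sorting gives [0, 2.3820, 2.3820, 4.6180, 4.6180, 6]. The Fiedler value lambda_2 = 2.3820 is strictly positive, so the graph is connected. There is one zero in the spectrum, matching the 1 component. The largest eigenvalue, 6, is at most the vertex count 6.

2.3820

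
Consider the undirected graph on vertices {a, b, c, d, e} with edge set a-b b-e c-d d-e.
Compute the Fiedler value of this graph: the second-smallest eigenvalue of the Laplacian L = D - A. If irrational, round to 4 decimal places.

Each diagonal entry of L is the vertex degree and each off-diagonal entry is -1 where an edge is present, 0 otherwise; in the order [a, b, c, d, e] the diagonal is [1, 2, 1, 2, 2]. Computing the eigenvalues of L and sorting gives [0, 0.3820, 1.3820, 2.6180, 3.6180]. The Fiedler value lambda_2 = 0.3820 is strictly positive, so the graph is connected. The eigenvalues sum to 8, which equals trace(L) = 2|E|. The largest eigenvalue, 3.6180, is at most the vertex count 5.

0.3820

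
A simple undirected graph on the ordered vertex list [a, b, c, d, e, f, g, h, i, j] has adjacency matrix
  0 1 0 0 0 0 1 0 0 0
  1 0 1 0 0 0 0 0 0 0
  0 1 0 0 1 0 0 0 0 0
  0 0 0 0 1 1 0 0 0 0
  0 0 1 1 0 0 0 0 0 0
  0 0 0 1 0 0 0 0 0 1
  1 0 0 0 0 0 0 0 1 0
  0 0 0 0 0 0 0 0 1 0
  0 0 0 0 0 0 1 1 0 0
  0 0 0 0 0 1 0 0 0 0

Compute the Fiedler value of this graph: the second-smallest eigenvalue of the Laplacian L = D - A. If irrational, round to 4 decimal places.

0.0979

With the vertex order [a, b, c, d, e, f, g, h, i, j], the degrees are [2, 2, 2, 2, 2, 2, 2, 1, 2, 1], giving D = diag(2, 2, 2, 2, 2, 2, 2, 1, 2, 1) and L = D - A. The sorted Laplacian eigenvalues are [0, 0.0979, 0.3820, 0.8244, 1.3820, 2, 2.6180, 3.1756, 3.6180, 3.9021]; the algebraic connectivity is the second entry, 0.0979.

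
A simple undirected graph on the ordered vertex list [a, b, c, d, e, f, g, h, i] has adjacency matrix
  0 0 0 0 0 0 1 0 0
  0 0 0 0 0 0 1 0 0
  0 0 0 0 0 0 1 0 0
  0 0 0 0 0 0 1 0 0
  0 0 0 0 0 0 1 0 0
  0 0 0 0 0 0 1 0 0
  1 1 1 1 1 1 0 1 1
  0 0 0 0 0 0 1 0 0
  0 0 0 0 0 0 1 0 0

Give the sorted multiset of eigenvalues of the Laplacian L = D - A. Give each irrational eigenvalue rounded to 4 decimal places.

[0, 1, 1, 1, 1, 1, 1, 1, 9]

With the vertex order [a, b, c, d, e, f, g, h, i], the degrees are [1, 1, 1, 1, 1, 1, 8, 1, 1], giving D = diag(1, 1, 1, 1, 1, 1, 8, 1, 1) and L = D - A. L is symmetric positive semidefinite, so every eigenvalue is real and nonnegative.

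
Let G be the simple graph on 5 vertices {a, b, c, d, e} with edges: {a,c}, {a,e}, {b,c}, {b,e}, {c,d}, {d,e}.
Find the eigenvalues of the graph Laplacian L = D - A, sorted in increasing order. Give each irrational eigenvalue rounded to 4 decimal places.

[0, 2, 2, 3, 5]

Reading degrees in the order [a, b, c, d, e] gives [2, 2, 3, 2, 3]; set D = diag(2, 2, 3, 2, 3) and form L = D - A. Since every row of L sums to 0, the all-ones vector is in the kernel and 0 is an eigenvalue.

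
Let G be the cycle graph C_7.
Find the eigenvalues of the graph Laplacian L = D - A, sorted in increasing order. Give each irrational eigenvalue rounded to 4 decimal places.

The graph has 7 vertices and degree multiset [2, 2, 2, 2, 2, 2, 2]; D is the diagonal matrix of degrees and L = D - A. The multiplicity of 0 as a Laplacian eigenvalue equals the number of connected components. There is one zero in the spectrum, matching the 1 component.

[0, 0.7530, 0.7530, 2.4450, 2.4450, 3.8019, 3.8019]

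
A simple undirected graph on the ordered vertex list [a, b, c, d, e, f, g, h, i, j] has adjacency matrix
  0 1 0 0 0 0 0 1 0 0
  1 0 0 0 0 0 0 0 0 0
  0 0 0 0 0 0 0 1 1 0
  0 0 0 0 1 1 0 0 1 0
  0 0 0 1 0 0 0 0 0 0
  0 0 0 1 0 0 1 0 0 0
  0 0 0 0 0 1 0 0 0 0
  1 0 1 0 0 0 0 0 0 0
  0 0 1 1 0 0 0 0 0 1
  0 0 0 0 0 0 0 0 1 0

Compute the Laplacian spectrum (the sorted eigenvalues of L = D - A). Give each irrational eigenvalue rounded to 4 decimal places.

Each diagonal entry of L is the vertex degree and each off-diagonal entry is -1 where an edge is present, 0 otherwise; in the order [a, b, c, d, e, f, g, h, i, j] the diagonal is [2, 1, 2, 3, 1, 2, 1, 2, 3, 1]. The multiplicity of 0 as a Laplacian eigenvalue equals the number of connected components. The single zero eigenvalue shows the graph is connected. The largest eigenvalue, 4.6978, is at most the vertex count 10. By the matrix-tree theorem the graph has (1/10) * product of the nonzero eigenvalues = 1 spanning tree.

[0, 0.1398, 0.4249, 0.6932, 1, 2, 2.2574, 3.1456, 3.6414, 4.6978]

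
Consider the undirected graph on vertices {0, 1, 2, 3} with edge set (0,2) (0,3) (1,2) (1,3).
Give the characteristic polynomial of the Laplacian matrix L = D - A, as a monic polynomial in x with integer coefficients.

Reading degrees in the order [0, 1, 2, 3] gives [2, 2, 2, 2]; set D = diag(2, 2, 2, 2) and form L = D - A. L has integer entries, so p(x) = det(xI - L) has integer coefficients. Expanding the determinant yields x^4 - 8x^3 + 20x^2 - 16x. The constant term is 0 because L is singular (the all-ones vector lies in its kernel).

x^4 - 8x^3 + 20x^2 - 16x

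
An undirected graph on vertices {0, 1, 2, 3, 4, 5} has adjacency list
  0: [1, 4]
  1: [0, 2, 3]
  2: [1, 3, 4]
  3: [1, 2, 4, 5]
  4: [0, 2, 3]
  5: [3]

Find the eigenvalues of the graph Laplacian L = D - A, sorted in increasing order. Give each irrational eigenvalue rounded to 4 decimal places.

Reading degrees in the order [0, 1, 2, 3, 4, 5] gives [2, 3, 3, 4, 3, 1]; set D = diag(2, 3, 3, 4, 3, 1) and form L = D - A. L is symmetric positive semidefinite, so every eigenvalue is real and nonnegative. By the matrix-tree theorem the graph has (1/6) * product of the nonzero eigenvalues = 24 spanning trees.

[0, 0.8929, 2.2123, 3, 4.5262, 5.3686]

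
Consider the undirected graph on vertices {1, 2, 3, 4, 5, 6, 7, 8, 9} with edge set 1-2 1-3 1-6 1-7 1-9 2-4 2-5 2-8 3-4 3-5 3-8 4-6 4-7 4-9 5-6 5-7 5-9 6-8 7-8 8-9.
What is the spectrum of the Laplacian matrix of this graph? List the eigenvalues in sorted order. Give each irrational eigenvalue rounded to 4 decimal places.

With the vertex order [1, 2, 3, 4, 5, 6, 7, 8, 9], the degrees are [5, 4, 4, 5, 5, 4, 4, 5, 4], giving D = diag(5, 4, 4, 5, 5, 4, 4, 5, 4) and L = D - A. Diagonalising L (or applying a numerical eigensolver to the 9x9 matrix) gives the spectrum above. The single zero eigenvalue shows the graph is connected.

[0, 4, 4, 4, 4, 5, 5, 5, 9]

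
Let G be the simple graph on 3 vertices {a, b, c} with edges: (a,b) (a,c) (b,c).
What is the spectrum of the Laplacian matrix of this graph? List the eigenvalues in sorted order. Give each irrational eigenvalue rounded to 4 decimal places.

[0, 3, 3]

Each diagonal entry of L is the vertex degree and each off-diagonal entry is -1 where an edge is present, 0 otherwise; in the order [a, b, c] the diagonal is [2, 2, 2]. Since every row of L sums to 0, the all-ones vector is in the kernel and 0 is an eigenvalue. The eigenvalues sum to 6, which equals trace(L) = 2|E|.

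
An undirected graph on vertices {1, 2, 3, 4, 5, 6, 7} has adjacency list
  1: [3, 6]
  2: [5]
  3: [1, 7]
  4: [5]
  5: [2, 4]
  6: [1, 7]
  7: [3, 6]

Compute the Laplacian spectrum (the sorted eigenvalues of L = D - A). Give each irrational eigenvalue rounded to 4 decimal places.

Each diagonal entry of L is the vertex degree and each off-diagonal entry is -1 where an edge is present, 0 otherwise; in the order [1, 2, 3, 4, 5, 6, 7] the diagonal is [2, 1, 2, 1, 2, 2, 2]. Since every row of L sums to 0, the all-ones vector is in the kernel and 0 is an eigenvalue. The 2 zero eigenvalues correspond to the 2 connected components. The eigenvalues sum to 12, which equals trace(L) = 2|E|. There are 2 zeros in the spectrum, matching the 2 components.

[0, 0, 1, 2, 2, 3, 4]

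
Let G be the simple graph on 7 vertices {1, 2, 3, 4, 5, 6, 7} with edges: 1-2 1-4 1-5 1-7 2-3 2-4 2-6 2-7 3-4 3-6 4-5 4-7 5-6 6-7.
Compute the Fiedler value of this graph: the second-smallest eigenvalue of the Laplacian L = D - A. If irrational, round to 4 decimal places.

2.5858

Reading degrees in the order [1, 2, 3, 4, 5, 6, 7] gives [4, 5, 3, 5, 3, 4, 4]; set D = diag(4, 5, 3, 5, 3, 4, 4) and form L = D - A. The sorted Laplacian eigenvalues are [0, 2.5858, 3.2679, 4, 5.4142, 6, 6.7321]; the algebraic connectivity is the second entry, 2.5858. There is one zero in the spectrum, matching the 1 component.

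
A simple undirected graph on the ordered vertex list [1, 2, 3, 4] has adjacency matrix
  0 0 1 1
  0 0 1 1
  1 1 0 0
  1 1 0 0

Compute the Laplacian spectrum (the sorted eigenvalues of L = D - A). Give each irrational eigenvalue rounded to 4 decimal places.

[0, 2, 2, 4]

Reading degrees in the order [1, 2, 3, 4] gives [2, 2, 2, 2]; set D = diag(2, 2, 2, 2) and form L = D - A. Since every row of L sums to 0, the all-ones vector is in the kernel and 0 is an eigenvalue. By the matrix-tree theorem the graph has (1/4) * product of the nonzero eigenvalues = 4 spanning trees.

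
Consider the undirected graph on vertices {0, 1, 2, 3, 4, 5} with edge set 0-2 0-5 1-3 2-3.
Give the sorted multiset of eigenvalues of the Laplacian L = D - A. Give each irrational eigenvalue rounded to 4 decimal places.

[0, 0, 0.3820, 1.3820, 2.6180, 3.6180]

Reading degrees in the order [0, 1, 2, 3, 4, 5] gives [2, 1, 2, 2, 0, 1]; set D = diag(2, 1, 2, 2, 0, 1) and form L = D - A. L is symmetric positive semidefinite, so every eigenvalue is real and nonnegative. The 2 zero eigenvalues correspond to the 2 connected components. There are 2 zeros in the spectrum, matching the 2 components.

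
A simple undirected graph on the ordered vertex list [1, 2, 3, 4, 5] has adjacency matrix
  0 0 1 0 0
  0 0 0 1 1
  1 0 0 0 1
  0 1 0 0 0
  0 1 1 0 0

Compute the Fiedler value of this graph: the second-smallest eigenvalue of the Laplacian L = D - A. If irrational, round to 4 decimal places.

With the vertex order [1, 2, 3, 4, 5], the degrees are [1, 2, 2, 1, 2], giving D = diag(1, 2, 2, 1, 2) and L = D - A. The smallest Laplacian eigenvalue is always 0. The next one, lambda_2 = 0.3820, measures how hard the graph is to disconnect: larger values mean better connectivity. By the matrix-tree theorem the graph has (1/5) * product of the nonzero eigenvalues = 1 spanning tree.

0.3820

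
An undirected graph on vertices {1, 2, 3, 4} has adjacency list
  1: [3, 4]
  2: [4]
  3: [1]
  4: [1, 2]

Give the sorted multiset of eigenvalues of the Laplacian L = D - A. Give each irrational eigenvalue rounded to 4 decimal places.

[0, 0.5858, 2, 3.4142]

With the vertex order [1, 2, 3, 4], the degrees are [2, 1, 1, 2], giving D = diag(2, 1, 1, 2) and L = D - A. Since every row of L sums to 0, the all-ones vector is in the kernel and 0 is an eigenvalue. There is one zero in the spectrum, matching the 1 component. The largest eigenvalue, 3.4142, is at most the vertex count 4.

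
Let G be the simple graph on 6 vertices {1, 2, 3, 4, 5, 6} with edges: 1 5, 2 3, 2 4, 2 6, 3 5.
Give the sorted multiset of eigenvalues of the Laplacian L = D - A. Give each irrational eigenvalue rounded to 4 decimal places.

Reading degrees in the order [1, 2, 3, 4, 5, 6] gives [1, 3, 2, 1, 2, 1]; set D = diag(1, 3, 2, 1, 2, 1) and form L = D - A. L is symmetric positive semidefinite, so every eigenvalue is real and nonnegative. The single zero eigenvalue shows the graph is connected. By the matrix-tree theorem the graph has (1/6) * product of the nonzero eigenvalues = 1 spanning tree. There is one zero in the spectrum, matching the 1 component.

[0, 0.3249, 1, 1.4608, 3, 4.2143]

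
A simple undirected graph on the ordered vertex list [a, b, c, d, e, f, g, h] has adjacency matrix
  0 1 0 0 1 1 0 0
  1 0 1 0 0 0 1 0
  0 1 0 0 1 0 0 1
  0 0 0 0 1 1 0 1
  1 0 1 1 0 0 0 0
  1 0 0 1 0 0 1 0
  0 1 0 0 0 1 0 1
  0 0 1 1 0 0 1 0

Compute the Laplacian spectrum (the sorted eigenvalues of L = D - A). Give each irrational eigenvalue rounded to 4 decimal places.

[0, 2, 2, 2, 4, 4, 4, 6]

Each diagonal entry of L is the vertex degree and each off-diagonal entry is -1 where an edge is present, 0 otherwise; in the order [a, b, c, d, e, f, g, h] the diagonal is [3, 3, 3, 3, 3, 3, 3, 3]. Since every row of L sums to 0, the all-ones vector is in the kernel and 0 is an eigenvalue. The eigenvalues sum to 24, which equals trace(L) = 2|E|. There is one zero in the spectrum, matching the 1 component.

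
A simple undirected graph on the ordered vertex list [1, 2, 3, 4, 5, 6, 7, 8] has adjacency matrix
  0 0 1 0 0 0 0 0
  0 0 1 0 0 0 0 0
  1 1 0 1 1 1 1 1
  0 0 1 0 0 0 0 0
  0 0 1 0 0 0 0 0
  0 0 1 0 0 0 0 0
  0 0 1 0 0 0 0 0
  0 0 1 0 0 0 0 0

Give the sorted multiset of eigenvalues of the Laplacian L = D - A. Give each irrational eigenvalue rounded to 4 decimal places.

With the vertex order [1, 2, 3, 4, 5, 6, 7, 8], the degrees are [1, 1, 7, 1, 1, 1, 1, 1], giving D = diag(1, 1, 7, 1, 1, 1, 1, 1) and L = D - A. L is symmetric positive semidefinite, so every eigenvalue is real and nonnegative. The largest eigenvalue, 8, is at most the vertex count 8. There is one zero in the spectrum, matching the 1 component.

[0, 1, 1, 1, 1, 1, 1, 8]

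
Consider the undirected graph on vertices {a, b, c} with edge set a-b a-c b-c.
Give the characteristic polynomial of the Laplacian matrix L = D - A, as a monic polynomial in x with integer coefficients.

x^3 - 6x^2 + 9x

With the vertex order [a, b, c], the degrees are [2, 2, 2], giving D = diag(2, 2, 2) and L = D - A. The eigenvalues of L are [0, 3, 3]; the characteristic polynomial is the product of (x - lambda_i), which multiplies out to x^3 - 6x^2 + 9x. The coefficient of x^2 equals -trace(L) = -6, matching the sum of degrees. There is one zero in the spectrum, matching the 1 component. By the matrix-tree theorem the graph has (1/3) * product of the nonzero eigenvalues = 3 spanning trees.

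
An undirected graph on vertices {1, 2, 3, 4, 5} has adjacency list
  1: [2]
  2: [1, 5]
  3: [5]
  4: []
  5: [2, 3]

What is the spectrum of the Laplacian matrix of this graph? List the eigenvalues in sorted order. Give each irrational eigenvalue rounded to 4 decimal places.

[0, 0, 0.5858, 2, 3.4142]

With the vertex order [1, 2, 3, 4, 5], the degrees are [1, 2, 1, 0, 2], giving D = diag(1, 2, 1, 0, 2) and L = D - A. L is symmetric positive semidefinite, so every eigenvalue is real and nonnegative. The 2 zero eigenvalues correspond to the 2 connected components. There are 2 zeros in the spectrum, matching the 2 components. The eigenvalues sum to 6, which equals trace(L) = 2|E|.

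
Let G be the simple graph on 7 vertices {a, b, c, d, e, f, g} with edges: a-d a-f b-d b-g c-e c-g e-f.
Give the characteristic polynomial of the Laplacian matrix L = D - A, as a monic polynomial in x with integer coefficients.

x^7 - 14x^6 + 77x^5 - 210x^4 + 294x^3 - 196x^2 + 49x

Each diagonal entry of L is the vertex degree and each off-diagonal entry is -1 where an edge is present, 0 otherwise; in the order [a, b, c, d, e, f, g] the diagonal is [2, 2, 2, 2, 2, 2, 2]. Computing det(xI - L) by cofactor expansion (or equivalently via sum-over-permutations) gives x^7 - 14x^6 + 77x^5 - 210x^4 + 294x^3 - 196x^2 + 49x. Since p(0) = det(-L) = 0, x divides p(x). There is one zero in the spectrum, matching the 1 component.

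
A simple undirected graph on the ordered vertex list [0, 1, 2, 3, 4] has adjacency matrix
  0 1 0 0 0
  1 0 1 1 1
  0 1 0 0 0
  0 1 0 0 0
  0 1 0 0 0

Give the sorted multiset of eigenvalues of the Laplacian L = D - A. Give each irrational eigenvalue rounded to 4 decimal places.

Reading degrees in the order [0, 1, 2, 3, 4] gives [1, 4, 1, 1, 1]; set D = diag(1, 4, 1, 1, 1) and form L = D - A. Since every row of L sums to 0, the all-ones vector is in the kernel and 0 is an eigenvalue. The single zero eigenvalue shows the graph is connected. There is one zero in the spectrum, matching the 1 component.

[0, 1, 1, 1, 5]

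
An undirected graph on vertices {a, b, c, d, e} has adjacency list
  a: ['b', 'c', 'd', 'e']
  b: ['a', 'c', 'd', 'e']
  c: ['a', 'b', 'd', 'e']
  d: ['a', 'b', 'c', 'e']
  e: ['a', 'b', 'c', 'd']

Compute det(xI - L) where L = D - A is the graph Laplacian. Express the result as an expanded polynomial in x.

x^5 - 20x^4 + 150x^3 - 500x^2 + 625x

Reading degrees in the order [a, b, c, d, e] gives [4, 4, 4, 4, 4]; set D = diag(4, 4, 4, 4, 4) and form L = D - A. The eigenvalues of L are [0, 5, 5, 5, 5]; the characteristic polynomial is the product of (x - lambda_i), which multiplies out to x^5 - 20x^4 + 150x^3 - 500x^2 + 625x. The coefficient of x^4 equals -trace(L) = -20, matching the sum of degrees. The eigenvalues sum to 20, which equals trace(L) = 2|E|. The largest eigenvalue, 5, is at most the vertex count 5.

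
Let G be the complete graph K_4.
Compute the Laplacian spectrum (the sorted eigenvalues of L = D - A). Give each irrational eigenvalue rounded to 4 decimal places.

The graph has 4 vertices and degree multiset [3, 3, 3, 3]; D is the diagonal matrix of degrees and L = D - A. The multiplicity of 0 as a Laplacian eigenvalue equals the number of connected components. There is one zero in the spectrum, matching the 1 component.

[0, 4, 4, 4]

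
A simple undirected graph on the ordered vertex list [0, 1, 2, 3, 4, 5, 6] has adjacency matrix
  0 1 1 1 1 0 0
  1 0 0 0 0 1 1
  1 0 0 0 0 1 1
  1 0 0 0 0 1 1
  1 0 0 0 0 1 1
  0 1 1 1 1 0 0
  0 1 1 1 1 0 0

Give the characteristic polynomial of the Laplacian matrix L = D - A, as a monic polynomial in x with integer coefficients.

With the vertex order [0, 1, 2, 3, 4, 5, 6], the degrees are [4, 3, 3, 3, 3, 4, 4], giving D = diag(4, 3, 3, 3, 3, 4, 4) and L = D - A. L has integer entries, so p(x) = det(xI - L) has integer coefficients. Expanding the determinant yields x^7 - 24x^6 + 234x^5 - 1192x^4 + 3357x^3 - 4968x^2 + 3024x. The constant term is 0 because L is singular (the all-ones vector lies in its kernel).

x^7 - 24x^6 + 234x^5 - 1192x^4 + 3357x^3 - 4968x^2 + 3024x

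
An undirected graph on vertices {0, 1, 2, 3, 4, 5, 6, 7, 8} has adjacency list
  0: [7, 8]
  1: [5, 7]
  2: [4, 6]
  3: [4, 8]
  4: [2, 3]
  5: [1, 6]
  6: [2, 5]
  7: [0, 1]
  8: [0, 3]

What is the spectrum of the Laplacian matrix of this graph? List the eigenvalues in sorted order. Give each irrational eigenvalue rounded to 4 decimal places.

[0, 0.4679, 0.4679, 1.6527, 1.6527, 3, 3, 3.8794, 3.8794]

With the vertex order [0, 1, 2, 3, 4, 5, 6, 7, 8], the degrees are [2, 2, 2, 2, 2, 2, 2, 2, 2], giving D = diag(2, 2, 2, 2, 2, 2, 2, 2, 2) and L = D - A. Since every row of L sums to 0, the all-ones vector is in the kernel and 0 is an eigenvalue. The single zero eigenvalue shows the graph is connected. The eigenvalues sum to 18, which equals trace(L) = 2|E|.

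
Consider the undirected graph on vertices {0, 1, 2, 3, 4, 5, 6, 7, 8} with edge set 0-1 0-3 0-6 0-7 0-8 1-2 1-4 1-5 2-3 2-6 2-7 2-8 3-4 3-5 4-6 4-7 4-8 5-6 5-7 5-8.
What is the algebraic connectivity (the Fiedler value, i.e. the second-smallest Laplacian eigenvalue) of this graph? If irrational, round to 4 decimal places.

4

Each diagonal entry of L is the vertex degree and each off-diagonal entry is -1 where an edge is present, 0 otherwise; in the order [0, 1, 2, 3, 4, 5, 6, 7, 8] the diagonal is [5, 4, 5, 4, 5, 5, 4, 4, 4]. Computing the eigenvalues of L and sorting gives [0, 4, 4, 4, 4, 5, 5, 5, 9]. The Fiedler value lambda_2 = 4 is strictly positive, so the graph is connected. There is one zero in the spectrum, matching the 1 component. The largest eigenvalue, 9, is at most the vertex count 9.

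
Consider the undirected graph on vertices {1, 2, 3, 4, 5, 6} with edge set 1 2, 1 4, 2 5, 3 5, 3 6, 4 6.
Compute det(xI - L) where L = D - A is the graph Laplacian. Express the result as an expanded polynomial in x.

x^6 - 12x^5 + 54x^4 - 112x^3 + 105x^2 - 36x

Each diagonal entry of L is the vertex degree and each off-diagonal entry is -1 where an edge is present, 0 otherwise; in the order [1, 2, 3, 4, 5, 6] the diagonal is [2, 2, 2, 2, 2, 2]. Computing det(xI - L) by cofactor expansion (or equivalently via sum-over-permutations) gives x^6 - 12x^5 + 54x^4 - 112x^3 + 105x^2 - 36x. The coefficient of x^5 equals -trace(L) = -12, matching the sum of degrees. The largest eigenvalue, 4, is at most the vertex count 6. By the matrix-tree theorem the graph has (1/6) * product of the nonzero eigenvalues = 6 spanning trees.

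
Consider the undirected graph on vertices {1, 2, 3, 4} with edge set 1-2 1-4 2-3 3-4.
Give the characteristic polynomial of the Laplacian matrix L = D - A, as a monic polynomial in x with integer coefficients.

Reading degrees in the order [1, 2, 3, 4] gives [2, 2, 2, 2]; set D = diag(2, 2, 2, 2) and form L = D - A. The eigenvalues of L are [0, 2, 2, 4]; the characteristic polynomial is the product of (x - lambda_i), which multiplies out to x^4 - 8x^3 + 20x^2 - 16x. Since p(0) = det(-L) = 0, x divides p(x).

x^4 - 8x^3 + 20x^2 - 16x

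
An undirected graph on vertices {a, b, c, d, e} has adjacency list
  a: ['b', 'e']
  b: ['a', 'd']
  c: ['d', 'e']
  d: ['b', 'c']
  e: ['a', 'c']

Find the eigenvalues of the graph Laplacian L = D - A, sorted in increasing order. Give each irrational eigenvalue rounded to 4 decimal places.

[0, 1.3820, 1.3820, 3.6180, 3.6180]

With the vertex order [a, b, c, d, e], the degrees are [2, 2, 2, 2, 2], giving D = diag(2, 2, 2, 2, 2) and L = D - A. The multiplicity of 0 as a Laplacian eigenvalue equals the number of connected components. The largest eigenvalue, 3.6180, is at most the vertex count 5. There is one zero in the spectrum, matching the 1 component.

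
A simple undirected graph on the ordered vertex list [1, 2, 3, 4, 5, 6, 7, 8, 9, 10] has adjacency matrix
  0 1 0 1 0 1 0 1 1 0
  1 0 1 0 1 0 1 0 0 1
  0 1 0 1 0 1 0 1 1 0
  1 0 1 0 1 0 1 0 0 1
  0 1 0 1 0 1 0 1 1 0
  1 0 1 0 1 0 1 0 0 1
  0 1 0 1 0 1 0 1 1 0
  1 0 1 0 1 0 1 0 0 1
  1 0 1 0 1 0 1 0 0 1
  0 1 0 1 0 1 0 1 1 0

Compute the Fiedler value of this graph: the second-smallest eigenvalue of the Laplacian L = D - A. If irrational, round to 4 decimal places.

5

Reading degrees in the order [1, 2, 3, 4, 5, 6, 7, 8, 9, 10] gives [5, 5, 5, 5, 5, 5, 5, 5, 5, 5]; set D = diag(5, 5, 5, 5, 5, 5, 5, 5, 5, 5) and form L = D - A. The smallest Laplacian eigenvalue is always 0. The next one, lambda_2 = 5, measures how hard the graph is to disconnect: larger values mean better connectivity. The eigenvalues sum to 50, which equals trace(L) = 2|E|.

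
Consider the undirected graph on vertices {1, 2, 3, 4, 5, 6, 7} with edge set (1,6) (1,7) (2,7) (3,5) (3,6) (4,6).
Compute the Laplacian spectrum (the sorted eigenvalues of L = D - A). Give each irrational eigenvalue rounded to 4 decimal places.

With the vertex order [1, 2, 3, 4, 5, 6, 7], the degrees are [2, 1, 2, 1, 1, 3, 2], giving D = diag(2, 1, 2, 1, 1, 3, 2) and L = D - A. L is symmetric positive semidefinite, so every eigenvalue is real and nonnegative. The single zero eigenvalue shows the graph is connected. By the matrix-tree theorem the graph has (1/7) * product of the nonzero eigenvalues = 1 spanning tree.

[0, 0.2603, 0.6262, 1.4055, 2.2742, 3.0996, 4.3342]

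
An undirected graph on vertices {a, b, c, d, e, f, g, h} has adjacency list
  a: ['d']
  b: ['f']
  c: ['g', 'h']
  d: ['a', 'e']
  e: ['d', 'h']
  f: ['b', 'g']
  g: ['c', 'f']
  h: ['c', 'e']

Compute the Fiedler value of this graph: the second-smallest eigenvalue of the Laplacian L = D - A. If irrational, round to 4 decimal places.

0.1522

Each diagonal entry of L is the vertex degree and each off-diagonal entry is -1 where an edge is present, 0 otherwise; in the order [a, b, c, d, e, f, g, h] the diagonal is [1, 1, 2, 2, 2, 2, 2, 2]. The sorted Laplacian eigenvalues are [0, 0.1522, 0.5858, 1.2346, 2, 2.7654, 3.4142, 3.8478]; the algebraic connectivity is the second entry, 0.1522. There is one zero in the spectrum, matching the 1 component.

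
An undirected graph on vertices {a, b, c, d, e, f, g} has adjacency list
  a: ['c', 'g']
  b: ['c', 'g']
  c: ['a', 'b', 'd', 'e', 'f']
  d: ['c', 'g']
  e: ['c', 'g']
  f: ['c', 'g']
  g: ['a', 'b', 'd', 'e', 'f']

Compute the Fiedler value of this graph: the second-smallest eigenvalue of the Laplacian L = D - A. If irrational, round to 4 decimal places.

With the vertex order [a, b, c, d, e, f, g], the degrees are [2, 2, 5, 2, 2, 2, 5], giving D = diag(2, 2, 5, 2, 2, 2, 5) and L = D - A. The sorted Laplacian eigenvalues are [0, 2, 2, 2, 2, 5, 7]; the algebraic connectivity is the second entry, 2. The eigenvalues sum to 20, which equals trace(L) = 2|E|.

2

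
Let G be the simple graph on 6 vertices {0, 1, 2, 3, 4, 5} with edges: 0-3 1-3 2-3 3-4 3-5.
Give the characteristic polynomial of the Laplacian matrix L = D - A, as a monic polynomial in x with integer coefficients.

Reading degrees in the order [0, 1, 2, 3, 4, 5] gives [1, 1, 1, 5, 1, 1]; set D = diag(1, 1, 1, 5, 1, 1) and form L = D - A. The eigenvalues of L are [0, 1, 1, 1, 1, 6]; the characteristic polynomial is the product of (x - lambda_i), which multiplies out to x^6 - 10x^5 + 30x^4 - 40x^3 + 25x^2 - 6x. The constant term is 0 because L is singular (the all-ones vector lies in its kernel). The largest eigenvalue, 6, is at most the vertex count 6. There is one zero in the spectrum, matching the 1 component.

x^6 - 10x^5 + 30x^4 - 40x^3 + 25x^2 - 6x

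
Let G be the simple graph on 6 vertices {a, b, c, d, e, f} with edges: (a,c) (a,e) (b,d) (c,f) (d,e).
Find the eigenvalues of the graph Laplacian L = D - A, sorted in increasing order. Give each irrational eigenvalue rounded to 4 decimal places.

With the vertex order [a, b, c, d, e, f], the degrees are [2, 1, 2, 2, 2, 1], giving D = diag(2, 1, 2, 2, 2, 1) and L = D - A. L is symmetric positive semidefinite, so every eigenvalue is real and nonnegative. The single zero eigenvalue shows the graph is connected. There is one zero in the spectrum, matching the 1 component.

[0, 0.2679, 1, 2, 3, 3.7321]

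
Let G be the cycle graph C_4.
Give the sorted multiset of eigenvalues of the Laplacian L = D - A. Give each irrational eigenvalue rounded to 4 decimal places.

[0, 2, 2, 4]

The graph has 4 vertices and degree multiset [2, 2, 2, 2]; D is the diagonal matrix of degrees and L = D - A. L is symmetric positive semidefinite, so every eigenvalue is real and nonnegative. There is one zero in the spectrum, matching the 1 component. The eigenvalues sum to 8, which equals trace(L) = 2|E|.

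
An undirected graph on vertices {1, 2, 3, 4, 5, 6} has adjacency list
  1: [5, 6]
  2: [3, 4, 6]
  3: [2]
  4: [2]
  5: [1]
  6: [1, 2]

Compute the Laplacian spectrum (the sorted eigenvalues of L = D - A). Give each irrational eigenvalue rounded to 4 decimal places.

[0, 0.3249, 1, 1.4608, 3, 4.2143]

Reading degrees in the order [1, 2, 3, 4, 5, 6] gives [2, 3, 1, 1, 1, 2]; set D = diag(2, 3, 1, 1, 1, 2) and form L = D - A. Diagonalising L (or applying a numerical eigensolver to the 6x6 matrix) gives the spectrum above. There is one zero in the spectrum, matching the 1 component.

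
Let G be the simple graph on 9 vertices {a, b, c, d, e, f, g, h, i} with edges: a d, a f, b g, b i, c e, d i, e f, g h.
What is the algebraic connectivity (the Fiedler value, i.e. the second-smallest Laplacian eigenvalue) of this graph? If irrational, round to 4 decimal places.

0.1206

Reading degrees in the order [a, b, c, d, e, f, g, h, i] gives [2, 2, 1, 2, 2, 2, 2, 1, 2]; set D = diag(2, 2, 1, 2, 2, 2, 2, 1, 2) and form L = D - A. Computing the eigenvalues of L and sorting gives [0, 0.1206, 0.4679, 1, 1.6527, 2.3473, 3, 3.5321, 3.8794]. The Fiedler value lambda_2 = 0.1206 is strictly positive, so the graph is connected. By the matrix-tree theorem the graph has (1/9) * product of the nonzero eigenvalues = 1 spanning tree.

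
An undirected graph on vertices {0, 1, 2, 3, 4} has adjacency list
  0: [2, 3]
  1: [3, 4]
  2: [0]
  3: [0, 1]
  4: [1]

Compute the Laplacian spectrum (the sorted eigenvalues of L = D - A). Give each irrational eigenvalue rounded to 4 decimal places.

Each diagonal entry of L is the vertex degree and each off-diagonal entry is -1 where an edge is present, 0 otherwise; in the order [0, 1, 2, 3, 4] the diagonal is [2, 2, 1, 2, 1]. The multiplicity of 0 as a Laplacian eigenvalue equals the number of connected components. The single zero eigenvalue shows the graph is connected. By the matrix-tree theorem the graph has (1/5) * product of the nonzero eigenvalues = 1 spanning tree.

[0, 0.3820, 1.3820, 2.6180, 3.6180]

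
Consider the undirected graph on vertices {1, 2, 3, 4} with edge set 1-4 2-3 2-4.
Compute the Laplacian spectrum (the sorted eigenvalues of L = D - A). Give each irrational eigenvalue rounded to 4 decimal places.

[0, 0.5858, 2, 3.4142]

Each diagonal entry of L is the vertex degree and each off-diagonal entry is -1 where an edge is present, 0 otherwise; in the order [1, 2, 3, 4] the diagonal is [1, 2, 1, 2]. The multiplicity of 0 as a Laplacian eigenvalue equals the number of connected components. The single zero eigenvalue shows the graph is connected. There is one zero in the spectrum, matching the 1 component.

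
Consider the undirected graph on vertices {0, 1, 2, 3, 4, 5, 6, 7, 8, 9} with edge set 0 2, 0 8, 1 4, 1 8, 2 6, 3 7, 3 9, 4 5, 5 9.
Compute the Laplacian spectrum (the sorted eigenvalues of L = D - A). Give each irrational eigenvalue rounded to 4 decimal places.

Each diagonal entry of L is the vertex degree and each off-diagonal entry is -1 where an edge is present, 0 otherwise; in the order [0, 1, 2, 3, 4, 5, 6, 7, 8, 9] the diagonal is [2, 2, 2, 2, 2, 2, 1, 1, 2, 2]. Diagonalising L (or applying a numerical eigensolver to the 10x10 matrix) gives the spectrum above. The single zero eigenvalue shows the graph is connected. There is one zero in the spectrum, matching the 1 component.

[0, 0.0979, 0.3820, 0.8244, 1.3820, 2, 2.6180, 3.1756, 3.6180, 3.9021]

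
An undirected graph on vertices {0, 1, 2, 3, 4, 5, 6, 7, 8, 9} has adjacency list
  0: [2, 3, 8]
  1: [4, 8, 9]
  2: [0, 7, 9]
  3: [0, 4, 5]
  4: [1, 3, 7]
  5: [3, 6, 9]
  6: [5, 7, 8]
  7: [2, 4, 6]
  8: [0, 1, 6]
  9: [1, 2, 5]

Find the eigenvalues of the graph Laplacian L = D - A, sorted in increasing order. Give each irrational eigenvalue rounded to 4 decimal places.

Each diagonal entry of L is the vertex degree and each off-diagonal entry is -1 where an edge is present, 0 otherwise; in the order [0, 1, 2, 3, 4, 5, 6, 7, 8, 9] the diagonal is [3, 3, 3, 3, 3, 3, 3, 3, 3, 3]. Diagonalising L (or applying a numerical eigensolver to the 10x10 matrix) gives the spectrum above. The largest eigenvalue, 5, is at most the vertex count 10.

[0, 2, 2, 2, 2, 2, 5, 5, 5, 5]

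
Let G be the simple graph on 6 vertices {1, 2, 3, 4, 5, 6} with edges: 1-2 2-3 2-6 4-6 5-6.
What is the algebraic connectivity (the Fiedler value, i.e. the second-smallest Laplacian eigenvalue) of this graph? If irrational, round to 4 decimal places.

0.4384

Reading degrees in the order [1, 2, 3, 4, 5, 6] gives [1, 3, 1, 1, 1, 3]; set D = diag(1, 3, 1, 1, 1, 3) and form L = D - A. The smallest Laplacian eigenvalue is always 0. The next one, lambda_2 = 0.4384, measures how hard the graph is to disconnect: larger values mean better connectivity. There is one zero in the spectrum, matching the 1 component.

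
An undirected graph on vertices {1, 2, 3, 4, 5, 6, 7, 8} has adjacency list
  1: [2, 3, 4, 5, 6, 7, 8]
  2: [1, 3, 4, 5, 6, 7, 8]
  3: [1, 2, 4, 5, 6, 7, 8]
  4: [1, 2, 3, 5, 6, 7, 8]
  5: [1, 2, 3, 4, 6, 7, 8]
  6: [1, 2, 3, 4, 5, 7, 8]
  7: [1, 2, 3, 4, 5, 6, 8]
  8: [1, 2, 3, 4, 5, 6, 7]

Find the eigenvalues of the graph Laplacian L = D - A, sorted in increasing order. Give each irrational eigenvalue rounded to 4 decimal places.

[0, 8, 8, 8, 8, 8, 8, 8]

Reading degrees in the order [1, 2, 3, 4, 5, 6, 7, 8] gives [7, 7, 7, 7, 7, 7, 7, 7]; set D = diag(7, 7, 7, 7, 7, 7, 7, 7) and form L = D - A. L is symmetric positive semidefinite, so every eigenvalue is real and nonnegative. The largest eigenvalue, 8, is at most the vertex count 8. By the matrix-tree theorem the graph has (1/8) * product of the nonzero eigenvalues = 262144 spanning trees.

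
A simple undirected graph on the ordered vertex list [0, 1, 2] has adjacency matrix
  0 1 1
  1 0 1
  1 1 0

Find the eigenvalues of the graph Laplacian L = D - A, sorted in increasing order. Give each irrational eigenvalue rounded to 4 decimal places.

Reading degrees in the order [0, 1, 2] gives [2, 2, 2]; set D = diag(2, 2, 2) and form L = D - A. L is symmetric positive semidefinite, so every eigenvalue is real and nonnegative. The single zero eigenvalue shows the graph is connected. The eigenvalues sum to 6, which equals trace(L) = 2|E|. There is one zero in the spectrum, matching the 1 component.

[0, 3, 3]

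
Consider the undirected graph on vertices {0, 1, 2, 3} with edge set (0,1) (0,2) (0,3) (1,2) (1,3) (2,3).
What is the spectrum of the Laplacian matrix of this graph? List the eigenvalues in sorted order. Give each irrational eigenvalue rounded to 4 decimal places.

[0, 4, 4, 4]

Reading degrees in the order [0, 1, 2, 3] gives [3, 3, 3, 3]; set D = diag(3, 3, 3, 3) and form L = D - A. The multiplicity of 0 as a Laplacian eigenvalue equals the number of connected components. The single zero eigenvalue shows the graph is connected. The largest eigenvalue, 4, is at most the vertex count 4. The eigenvalues sum to 12, which equals trace(L) = 2|E|.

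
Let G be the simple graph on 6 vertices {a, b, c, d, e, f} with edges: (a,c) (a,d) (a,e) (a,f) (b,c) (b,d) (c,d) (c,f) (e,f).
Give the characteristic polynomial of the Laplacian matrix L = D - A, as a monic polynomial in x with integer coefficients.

x^6 - 18x^5 + 124x^4 - 404x^3 + 611x^2 - 330x

Each diagonal entry of L is the vertex degree and each off-diagonal entry is -1 where an edge is present, 0 otherwise; in the order [a, b, c, d, e, f] the diagonal is [4, 2, 4, 3, 2, 3]. L has integer entries, so p(x) = det(xI - L) has integer coefficients. Expanding the determinant yields x^6 - 18x^5 + 124x^4 - 404x^3 + 611x^2 - 330x. Since p(0) = det(-L) = 0, x divides p(x). There is one zero in the spectrum, matching the 1 component.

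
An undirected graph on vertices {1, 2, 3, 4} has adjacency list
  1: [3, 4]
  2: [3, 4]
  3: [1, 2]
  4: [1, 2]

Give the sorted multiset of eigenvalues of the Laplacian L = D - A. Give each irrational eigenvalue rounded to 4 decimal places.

[0, 2, 2, 4]

With the vertex order [1, 2, 3, 4], the degrees are [2, 2, 2, 2], giving D = diag(2, 2, 2, 2) and L = D - A. The multiplicity of 0 as a Laplacian eigenvalue equals the number of connected components.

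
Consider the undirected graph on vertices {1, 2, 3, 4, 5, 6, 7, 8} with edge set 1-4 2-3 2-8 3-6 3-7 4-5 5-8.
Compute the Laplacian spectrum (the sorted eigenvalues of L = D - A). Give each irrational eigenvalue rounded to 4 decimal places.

[0, 0.1667, 0.7276, 1, 1.6353, 2.6729, 3.5643, 4.2332]

Each diagonal entry of L is the vertex degree and each off-diagonal entry is -1 where an edge is present, 0 otherwise; in the order [1, 2, 3, 4, 5, 6, 7, 8] the diagonal is [1, 2, 3, 2, 2, 1, 1, 2]. L is symmetric positive semidefinite, so every eigenvalue is real and nonnegative. The single zero eigenvalue shows the graph is connected. By the matrix-tree theorem the graph has (1/8) * product of the nonzero eigenvalues = 1 spanning tree.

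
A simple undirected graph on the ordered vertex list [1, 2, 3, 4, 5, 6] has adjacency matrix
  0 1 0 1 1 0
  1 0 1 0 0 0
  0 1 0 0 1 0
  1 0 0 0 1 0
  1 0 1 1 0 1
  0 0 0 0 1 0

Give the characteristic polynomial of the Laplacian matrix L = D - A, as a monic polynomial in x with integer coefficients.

Each diagonal entry of L is the vertex degree and each off-diagonal entry is -1 where an edge is present, 0 otherwise; in the order [1, 2, 3, 4, 5, 6] the diagonal is [3, 2, 2, 2, 4, 1]. L has integer entries, so p(x) = det(xI - L) has integer coefficients. Expanding the determinant yields x^6 - 14x^5 + 72x^4 - 168x^3 + 176x^2 - 66x. Since p(0) = det(-L) = 0, x divides p(x). There is one zero in the spectrum, matching the 1 component.

x^6 - 14x^5 + 72x^4 - 168x^3 + 176x^2 - 66x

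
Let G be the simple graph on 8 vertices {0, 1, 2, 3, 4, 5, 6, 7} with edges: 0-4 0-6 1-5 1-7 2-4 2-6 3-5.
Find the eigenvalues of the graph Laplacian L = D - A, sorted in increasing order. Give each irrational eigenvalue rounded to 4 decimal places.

[0, 0, 0.5858, 2, 2, 2, 3.4142, 4]

Reading degrees in the order [0, 1, 2, 3, 4, 5, 6, 7] gives [2, 2, 2, 1, 2, 2, 2, 1]; set D = diag(2, 2, 2, 1, 2, 2, 2, 1) and form L = D - A. The multiplicity of 0 as a Laplacian eigenvalue equals the number of connected components. The 2 zero eigenvalues correspond to the 2 connected components. There are 2 zeros in the spectrum, matching the 2 components. The eigenvalues sum to 14, which equals trace(L) = 2|E|.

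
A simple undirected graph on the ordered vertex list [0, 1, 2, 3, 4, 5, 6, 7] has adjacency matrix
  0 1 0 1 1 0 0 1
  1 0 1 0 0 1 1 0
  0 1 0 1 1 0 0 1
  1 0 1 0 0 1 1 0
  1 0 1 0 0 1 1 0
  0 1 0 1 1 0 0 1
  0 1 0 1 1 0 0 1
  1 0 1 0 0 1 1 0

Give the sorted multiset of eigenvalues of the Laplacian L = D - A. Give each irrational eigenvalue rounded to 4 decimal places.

With the vertex order [0, 1, 2, 3, 4, 5, 6, 7], the degrees are [4, 4, 4, 4, 4, 4, 4, 4], giving D = diag(4, 4, 4, 4, 4, 4, 4, 4) and L = D - A. Diagonalising L (or applying a numerical eigensolver to the 8x8 matrix) gives the spectrum above. The single zero eigenvalue shows the graph is connected. The eigenvalues sum to 32, which equals trace(L) = 2|E|.

[0, 4, 4, 4, 4, 4, 4, 8]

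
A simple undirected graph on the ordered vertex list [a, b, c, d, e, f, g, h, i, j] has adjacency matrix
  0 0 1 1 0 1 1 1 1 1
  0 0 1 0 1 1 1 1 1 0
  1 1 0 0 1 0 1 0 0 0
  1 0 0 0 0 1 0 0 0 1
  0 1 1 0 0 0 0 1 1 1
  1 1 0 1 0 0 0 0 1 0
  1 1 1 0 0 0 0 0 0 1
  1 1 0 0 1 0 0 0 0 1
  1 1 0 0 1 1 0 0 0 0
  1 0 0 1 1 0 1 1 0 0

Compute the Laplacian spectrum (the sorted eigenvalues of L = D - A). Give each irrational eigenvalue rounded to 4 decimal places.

[0, 2.3186, 2.9677, 3.3674, 4.5210, 4.8570, 5.8739, 6.0881, 7.3795, 8.6269]

Each diagonal entry of L is the vertex degree and each off-diagonal entry is -1 where an edge is present, 0 otherwise; in the order [a, b, c, d, e, f, g, h, i, j] the diagonal is [7, 6, 4, 3, 5, 4, 4, 4, 4, 5]. The multiplicity of 0 as a Laplacian eigenvalue equals the number of connected components. The single zero eigenvalue shows the graph is connected.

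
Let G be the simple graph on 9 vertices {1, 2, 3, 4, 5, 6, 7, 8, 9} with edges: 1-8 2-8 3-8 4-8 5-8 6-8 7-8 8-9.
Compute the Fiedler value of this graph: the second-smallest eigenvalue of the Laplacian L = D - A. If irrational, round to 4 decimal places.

1

Each diagonal entry of L is the vertex degree and each off-diagonal entry is -1 where an edge is present, 0 otherwise; in the order [1, 2, 3, 4, 5, 6, 7, 8, 9] the diagonal is [1, 1, 1, 1, 1, 1, 1, 8, 1]. Computing the eigenvalues of L and sorting gives [0, 1, 1, 1, 1, 1, 1, 1, 9]. The Fiedler value lambda_2 = 1 is strictly positive, so the graph is connected.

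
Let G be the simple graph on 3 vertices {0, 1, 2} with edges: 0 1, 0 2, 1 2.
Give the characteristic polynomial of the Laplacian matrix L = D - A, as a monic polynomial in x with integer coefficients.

Each diagonal entry of L is the vertex degree and each off-diagonal entry is -1 where an edge is present, 0 otherwise; in the order [0, 1, 2] the diagonal is [2, 2, 2]. Computing det(xI - L) by cofactor expansion (or equivalently via sum-over-permutations) gives x^3 - 6x^2 + 9x. Since p(0) = det(-L) = 0, x divides p(x). By the matrix-tree theorem the graph has (1/3) * product of the nonzero eigenvalues = 3 spanning trees. There is one zero in the spectrum, matching the 1 component.

x^3 - 6x^2 + 9x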